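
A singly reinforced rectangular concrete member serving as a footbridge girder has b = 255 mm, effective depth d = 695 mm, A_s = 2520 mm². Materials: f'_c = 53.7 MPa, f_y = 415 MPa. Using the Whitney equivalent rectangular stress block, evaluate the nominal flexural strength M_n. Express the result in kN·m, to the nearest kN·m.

M_n ≈ 680 kN·m

T = A_s f_y = 2520 × 415 = 1045800 N = 1045.8 kN.
From C = T: a = T/(0.85 f'_c b) = 1045800/(0.85 × 53.7 × 255) = 89.85 mm.
M_n = T(d − a/2) = 1045.8 kN × (695 − 44.925) mm = 679.85 kN·m.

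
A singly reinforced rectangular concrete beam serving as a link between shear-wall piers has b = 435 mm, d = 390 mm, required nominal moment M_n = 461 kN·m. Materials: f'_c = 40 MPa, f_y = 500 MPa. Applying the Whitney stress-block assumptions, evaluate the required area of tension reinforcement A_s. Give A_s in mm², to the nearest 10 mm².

With M_n = 0.85 f'_c a b (d − a/2), solve the quadratic for a:
a = d − √(d² − 2M_n/(0.85 f'_c b)) = 390 − √(390² − 2 × 461×10⁶/(0.85 × 40 × 435)) = 90.40 mm.
A_s = 0.85 f'_c a b / f_y = 0.85 × 40 × 90.40 × 435 / 500 = 2674.0 mm².

A_s ≈ 2670 mm²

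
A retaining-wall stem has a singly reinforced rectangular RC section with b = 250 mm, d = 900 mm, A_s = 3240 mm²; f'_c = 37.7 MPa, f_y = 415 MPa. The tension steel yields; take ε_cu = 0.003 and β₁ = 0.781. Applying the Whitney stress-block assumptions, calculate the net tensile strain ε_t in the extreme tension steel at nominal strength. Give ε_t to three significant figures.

ε_t ≈ 0.00956

a = A_s f_y/(0.85 f'_c b) = 167.84 mm.
β₁ = 0.781, so c = a/β₁ = 167.84/0.781 = 214.90 mm.
From the linear strain diagram with ε_cu = 0.003: ε_t = 0.003 (d − c)/c = 0.003 × (900 − 214.90)/214.90 = 0.00956.
Since ε_t ≥ 0.005, the section is tension-controlled.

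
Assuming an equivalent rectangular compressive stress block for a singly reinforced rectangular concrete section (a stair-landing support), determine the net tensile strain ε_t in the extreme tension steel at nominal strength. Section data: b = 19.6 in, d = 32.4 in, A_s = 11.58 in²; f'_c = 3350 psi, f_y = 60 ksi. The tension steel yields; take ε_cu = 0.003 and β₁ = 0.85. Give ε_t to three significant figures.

ε_t ≈ 0.00364

a = A_s f_y/(0.85 f'_c b) = 12.449 in.
β₁ = 0.85, so c = a/β₁ = 12.449/0.85 = 14.646 in.
From the linear strain diagram with ε_cu = 0.003: ε_t = 0.003 (d − c)/c = 0.003 × (32.4 − 14.646)/14.646 = 0.00364.
ε_t < 0.004 — the section is over-reinforced for flexure under ACI limits.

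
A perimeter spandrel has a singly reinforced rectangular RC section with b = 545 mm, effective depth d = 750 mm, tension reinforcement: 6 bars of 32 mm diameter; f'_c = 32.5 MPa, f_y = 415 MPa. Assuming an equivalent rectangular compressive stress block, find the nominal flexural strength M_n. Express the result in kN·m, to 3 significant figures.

A_s = 6 × 804 = 4824 mm².
T = A_s f_y = 4824 × 415 = 2001960 N = 2001.96 kN.
From C = T: a = T/(0.85 f'_c b) = 2001960/(0.85 × 32.5 × 545) = 132.97 mm.
M_n = T(d − a/2) = 2001.96 kN × (750 − 66.485) mm = 1368.37 kN·m.

M_n ≈ 1370 kN·m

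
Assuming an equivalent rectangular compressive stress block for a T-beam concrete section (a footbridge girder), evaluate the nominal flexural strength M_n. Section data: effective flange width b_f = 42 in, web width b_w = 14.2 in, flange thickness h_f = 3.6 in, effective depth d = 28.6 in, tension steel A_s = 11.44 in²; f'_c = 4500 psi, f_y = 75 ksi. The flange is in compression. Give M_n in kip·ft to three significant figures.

Tension: T = A_s f_y = 11.44 × 75 = 858 kips.
Try a within the flange: a = T/(0.85 f'_c b_f) = 858/(0.85 × 4.5 × 42) = 5.341 in.
a = 5.341 > h_f = 3.6 in: the block extends into the web. Split into flange-overhang and web parts.
C_f = 0.85 f'_c (b_f − b_w) h_f = 0.85 × 4.5 × (42 − 14.2) × 3.6 = 382.8 kips.
Remaining web compression depth: a_w = (T − C_f)/(0.85 f'_c b_w) = (858 − 382.8)/(0.85 × 4.5 × 14.2) = 8.749 in.
M_n = C_f(d − h_f/2) + (T − C_f)(d − a_w/2) = 382.8 × (28.6 − 1.8) + 475.2 × (28.6 − 4.3745) = 10259.0 + 11512.0 = 21771.0 kip·in.
M_n = 21771.0/12 = 1814.25 kip·ft.

M_n ≈ 1810 kip·ft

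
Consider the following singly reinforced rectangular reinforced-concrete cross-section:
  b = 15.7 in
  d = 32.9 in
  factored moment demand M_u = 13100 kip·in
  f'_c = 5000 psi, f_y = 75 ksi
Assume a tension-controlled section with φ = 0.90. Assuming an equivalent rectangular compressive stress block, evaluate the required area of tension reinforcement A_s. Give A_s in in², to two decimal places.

M_n = M_u/φ = 13100/0.90 = 14555.6 kip·in.
From M_n = 0.85 f'_c a b (d − a/2):
a = d − √(d² − 2M_n/(0.85 f'_c b)) = 32.9 − √(32.9² − 2 × 14555.6/(0.85 × 5 × 15.7)) = 7.481 in.
A_s = 0.85 f'_c a b / f_y = 0.85 × 5 × 7.481 × 15.7 / 75 = 6.656 in².

A_s ≈ 6.66 in²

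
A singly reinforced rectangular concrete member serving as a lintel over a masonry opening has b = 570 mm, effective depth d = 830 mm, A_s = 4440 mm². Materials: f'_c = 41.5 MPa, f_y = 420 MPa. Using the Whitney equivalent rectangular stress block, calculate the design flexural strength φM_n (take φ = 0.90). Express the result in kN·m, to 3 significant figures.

φM_n ≈ 1320 kN·m

T = A_s f_y = 4440 × 420 = 1864800 N = 1864.8 kN.
From C = T: a = T/(0.85 f'_c b) = 1864800/(0.85 × 41.5 × 570) = 92.74 mm.
M_n = T(d − a/2) = 1864.8 kN × (830 − 46.37) mm = 1461.31 kN·m.
φM_n = 0.90 × 1461.31 = 1315.18 kN·m.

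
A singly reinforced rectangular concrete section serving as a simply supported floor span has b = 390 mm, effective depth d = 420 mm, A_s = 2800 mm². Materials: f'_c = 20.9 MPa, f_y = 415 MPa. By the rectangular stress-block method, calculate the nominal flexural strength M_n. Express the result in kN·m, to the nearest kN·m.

T = A_s f_y = 2800 × 415 = 1162000 N = 1162 kN.
From C = T: a = T/(0.85 f'_c b) = 1162000/(0.85 × 20.9 × 390) = 167.72 mm.
M_n = T(d − a/2) = 1162 kN × (420 − 83.86) mm = 390.59 kN·m.

M_n ≈ 391 kN·m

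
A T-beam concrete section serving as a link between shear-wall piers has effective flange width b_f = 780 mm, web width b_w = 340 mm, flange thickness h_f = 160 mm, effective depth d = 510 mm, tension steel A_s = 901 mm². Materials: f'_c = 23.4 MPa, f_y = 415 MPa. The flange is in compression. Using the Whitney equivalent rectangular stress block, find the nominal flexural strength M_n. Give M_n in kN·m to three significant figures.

Tension: T = A_s f_y = 901 × 415 = 373915 N.
Try a within the flange: a = T/(0.85 f'_c b_f) = 373915/(0.85 × 23.4 × 780) = 24.10 mm.
Since a = 24.10 ≤ h_f = 160 mm, the stress block lies entirely in the flange; analyse as a rectangular beam of width b_f.
M_n = T(d − a/2) = 373915 × (510 − 12.05) = 186.19 × 10⁶ N·mm.
M_n = 186.19 kN·m.

M_n ≈ 186 kN·m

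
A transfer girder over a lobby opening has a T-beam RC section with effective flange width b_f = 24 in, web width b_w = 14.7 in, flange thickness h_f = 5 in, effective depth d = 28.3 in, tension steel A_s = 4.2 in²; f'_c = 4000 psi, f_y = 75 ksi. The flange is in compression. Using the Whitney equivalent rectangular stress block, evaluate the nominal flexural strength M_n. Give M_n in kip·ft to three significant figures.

Tension: T = A_s f_y = 4.2 × 75 = 315 kips.
Try a within the flange: a = T/(0.85 f'_c b_f) = 315/(0.85 × 4 × 24) = 3.860 in.
Since a = 3.860 ≤ h_f = 5 in, the stress block lies entirely in the flange; analyse as a rectangular beam of width b_f.
M_n = T(d − a/2) = 315 × (28.3 − 1.93) = 8306.6 kip·in.
M_n = 8306.6/12 = 692.22 kip·ft.

M_n ≈ 692 kip·ft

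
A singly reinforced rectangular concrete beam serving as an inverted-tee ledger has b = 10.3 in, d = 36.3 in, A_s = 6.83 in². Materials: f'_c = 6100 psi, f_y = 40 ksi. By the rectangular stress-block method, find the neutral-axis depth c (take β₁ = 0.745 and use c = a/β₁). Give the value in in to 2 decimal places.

T = A_s f_y = 6.83 × 40 = 273.2 kips.
a = T/(0.85 f'_c b) = 273.2/(0.85 × 6.1 × 10.3) = 5.1156 in.
With β₁ = 0.745, c = a/β₁ = 5.1156/0.745 = 6.87 in.

c ≈ 6.87 in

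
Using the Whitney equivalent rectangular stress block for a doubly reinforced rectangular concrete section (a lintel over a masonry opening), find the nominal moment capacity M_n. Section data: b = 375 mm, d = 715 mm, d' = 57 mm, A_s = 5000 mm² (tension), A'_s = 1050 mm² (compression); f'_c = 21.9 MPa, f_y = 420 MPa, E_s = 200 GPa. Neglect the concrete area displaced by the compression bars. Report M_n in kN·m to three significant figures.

Assume both tension and compression steel yield.
Net tension couple steel: A_s − A'_s = 3950 mm².
a = (A_s − A'_s) f_y / (0.85 f'_c b) = 1659000/(0.85 × 21.9 × 375) = 237.66 mm.
c = a/β₁ = 237.66/0.85 = 279.60 mm; ε'_s = 0.003(c − d')/c = 0.0024 ≥ f_y/E_s = 0.0021, so compression steel does yield.
M_n = (A_s − A'_s) f_y (d − a/2) + A'_s f_y (d − d') = [1659000 × (715 − 118.83) + 441000 × (715 − 57)] × 10⁻⁶ = 989.05 + 290.18 = 1279.23 kN·m.

M_n ≈ 1280 kN·m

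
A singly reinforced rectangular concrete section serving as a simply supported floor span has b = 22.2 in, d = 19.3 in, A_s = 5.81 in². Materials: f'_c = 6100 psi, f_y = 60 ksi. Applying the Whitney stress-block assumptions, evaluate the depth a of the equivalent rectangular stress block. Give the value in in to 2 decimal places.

T = A_s f_y = 5.81 × 60 = 348.6 kips.
a = T/(0.85 f'_c b) = 348.6/(0.85 × 6.1 × 22.2) = 3.03 in.

a ≈ 3.03 in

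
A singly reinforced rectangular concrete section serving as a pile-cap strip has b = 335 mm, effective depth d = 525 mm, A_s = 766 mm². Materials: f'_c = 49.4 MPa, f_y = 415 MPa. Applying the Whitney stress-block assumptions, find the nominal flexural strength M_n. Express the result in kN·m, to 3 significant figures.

T = A_s f_y = 766 × 415 = 317890 N = 317.89 kN.
From C = T: a = T/(0.85 f'_c b) = 317890/(0.85 × 49.4 × 335) = 22.60 mm.
M_n = T(d − a/2) = 317.89 kN × (525 − 11.3) mm = 163.30 kN·m.

M_n ≈ 163 kN·m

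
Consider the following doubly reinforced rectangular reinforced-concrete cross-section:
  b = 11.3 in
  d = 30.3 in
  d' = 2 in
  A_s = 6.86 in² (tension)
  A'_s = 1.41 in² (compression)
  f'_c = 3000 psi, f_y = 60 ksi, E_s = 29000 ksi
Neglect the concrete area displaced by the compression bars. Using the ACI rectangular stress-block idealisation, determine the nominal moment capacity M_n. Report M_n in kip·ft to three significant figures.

M_n ≈ 871 kip·ft

Assume both steels yield.
a = (A_s − A'_s) f_y/(0.85 f'_c b) = (6.86 − 1.41) × 60/(0.85 × 3 × 11.3) = 11.348 in.
c = a/β₁ = 11.348/0.85 = 13.351 in; ε'_s = 0.003(c − d')/c = 0.0026 ≥ ε_y = 0.0021, so the compression steel yields.
M_n = (A_s − A'_s) f_y (d − a/2) + A'_s f_y (d − d') = 327 × (30.3 − 5.674) + 84.6 × (30.3 − 2) = 8052.7 + 2394.2 = 10446.9 kip·in = 10446.9/12 = 870.58 kip·ft.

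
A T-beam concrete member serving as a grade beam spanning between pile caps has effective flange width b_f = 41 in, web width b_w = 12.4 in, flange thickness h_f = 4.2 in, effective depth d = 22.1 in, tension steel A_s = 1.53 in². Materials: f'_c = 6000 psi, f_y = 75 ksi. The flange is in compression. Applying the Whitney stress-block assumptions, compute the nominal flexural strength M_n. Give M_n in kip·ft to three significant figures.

M_n ≈ 209 kip·ft

Tension: T = A_s f_y = 1.53 × 75 = 114.75 kips.
Try a within the flange: a = T/(0.85 f'_c b_f) = 114.75/(0.85 × 6 × 41) = 0.549 in.
Since a = 0.549 ≤ h_f = 4.2 in, the stress block lies entirely in the flange; analyse as a rectangular beam of width b_f.
M_n = T(d − a/2) = 114.75 × (22.1 − 0.2745) = 2504.5 kip·in.
M_n = 2504.5/12 = 208.71 kip·ft.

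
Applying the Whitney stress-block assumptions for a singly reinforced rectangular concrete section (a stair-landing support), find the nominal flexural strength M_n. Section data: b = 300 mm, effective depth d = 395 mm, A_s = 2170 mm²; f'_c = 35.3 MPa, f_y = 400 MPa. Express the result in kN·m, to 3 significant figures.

M_n ≈ 301 kN·m

T = A_s f_y = 2170 × 400 = 868000 N = 868 kN.
From C = T: a = T/(0.85 f'_c b) = 868000/(0.85 × 35.3 × 300) = 96.43 mm.
M_n = T(d − a/2) = 868 kN × (395 − 48.215) mm = 301.01 kN·m.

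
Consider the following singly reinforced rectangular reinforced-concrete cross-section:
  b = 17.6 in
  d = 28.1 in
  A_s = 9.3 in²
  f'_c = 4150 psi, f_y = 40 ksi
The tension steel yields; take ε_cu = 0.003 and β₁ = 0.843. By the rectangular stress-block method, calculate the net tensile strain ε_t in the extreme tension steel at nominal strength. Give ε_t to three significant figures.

a = A_s f_y/(0.85 f'_c b) = 5.992 in.
β₁ = 0.843, so c = a/β₁ = 5.992/0.843 = 7.108 in.
From the linear strain diagram with ε_cu = 0.003: ε_t = 0.003 (d − c)/c = 0.003 × (28.1 − 7.108)/7.108 = 0.00886.
Since ε_t ≥ 0.005, the section is tension-controlled.

ε_t ≈ 0.00886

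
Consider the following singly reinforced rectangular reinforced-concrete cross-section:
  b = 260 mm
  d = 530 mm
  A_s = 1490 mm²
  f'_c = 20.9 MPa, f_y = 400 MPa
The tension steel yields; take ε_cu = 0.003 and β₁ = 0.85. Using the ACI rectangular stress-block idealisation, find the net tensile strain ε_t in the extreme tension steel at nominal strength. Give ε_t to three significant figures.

ε_t ≈ 0.00747

a = A_s f_y/(0.85 f'_c b) = 129.04 mm.
β₁ = 0.85, so c = a/β₁ = 129.04/0.85 = 151.81 mm.
From the linear strain diagram with ε_cu = 0.003: ε_t = 0.003 (d − c)/c = 0.003 × (530 − 151.81)/151.81 = 0.00747.
Since ε_t ≥ 0.005, the section is tension-controlled.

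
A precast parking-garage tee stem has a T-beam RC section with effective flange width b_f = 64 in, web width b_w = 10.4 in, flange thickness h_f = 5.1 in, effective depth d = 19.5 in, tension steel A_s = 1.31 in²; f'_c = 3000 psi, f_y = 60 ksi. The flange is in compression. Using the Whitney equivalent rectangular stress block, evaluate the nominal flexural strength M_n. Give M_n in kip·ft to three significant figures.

M_n ≈ 126 kip·ft

Tension: T = A_s f_y = 1.31 × 60 = 78.6 kips.
Try a within the flange: a = T/(0.85 f'_c b_f) = 78.6/(0.85 × 3 × 64) = 0.482 in.
Since a = 0.482 ≤ h_f = 5.1 in, the stress block lies entirely in the flange; analyse as a rectangular beam of width b_f.
M_n = T(d − a/2) = 78.6 × (19.5 − 0.241) = 1513.8 kip·in.
M_n = 1513.8/12 = 126.15 kip·ft.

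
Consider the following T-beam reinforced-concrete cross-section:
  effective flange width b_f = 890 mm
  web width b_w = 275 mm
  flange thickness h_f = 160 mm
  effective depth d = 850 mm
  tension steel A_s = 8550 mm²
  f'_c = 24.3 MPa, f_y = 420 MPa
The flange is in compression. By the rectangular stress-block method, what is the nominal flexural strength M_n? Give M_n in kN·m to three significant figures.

Tension: T = A_s f_y = 8550 × 420 = 3591000 N.
Try a within the flange: a = T/(0.85 f'_c b_f) = 3591000/(0.85 × 24.3 × 890) = 195.34 mm.
a = 195.34 > h_f = 160 mm: the block extends into the web. Split into flange-overhang and web parts.
C_f = 0.85 f'_c (b_f − b_w) h_f = 0.85 × 24.3 × (890 − 275) × 160 = 2032452 N.
Remaining web compression depth: a_w = (T − C_f)/(0.85 f'_c b_w) = (3591000 − 2032452)/(0.85 × 24.3 × 275) = 274.39 mm.
M_n = C_f(d − h_f/2) + (T − C_f)(d − a_w/2) = 2032452 × (850 − 80) + 1558548 × (850 − 137.195) = 1564.99 + 1110.94 = 2675.93 × 10⁶ N·mm.
M_n = 2675.93 kN·m.

M_n ≈ 2680 kN·m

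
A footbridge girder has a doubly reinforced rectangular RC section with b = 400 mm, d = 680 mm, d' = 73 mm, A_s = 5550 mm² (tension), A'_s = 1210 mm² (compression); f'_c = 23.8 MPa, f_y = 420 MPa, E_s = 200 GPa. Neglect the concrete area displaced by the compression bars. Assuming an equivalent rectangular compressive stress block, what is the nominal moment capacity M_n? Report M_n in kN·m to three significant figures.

Assume both tension and compression steel yield.
Net tension couple steel: A_s − A'_s = 4340 mm².
a = (A_s − A'_s) f_y / (0.85 f'_c b) = 1822800/(0.85 × 23.8 × 400) = 225.26 mm.
c = a/β₁ = 225.26/0.85 = 265.01 mm; ε'_s = 0.003(c − d')/c = 0.0022 ≥ f_y/E_s = 0.0021, so compression steel does yield.
M_n = (A_s − A'_s) f_y (d − a/2) + A'_s f_y (d − d') = [1822800 × (680 − 112.63) + 508200 × (680 − 73)] × 10⁻⁶ = 1034.20 + 308.48 = 1342.68 kN·m.

M_n ≈ 1340 kN·m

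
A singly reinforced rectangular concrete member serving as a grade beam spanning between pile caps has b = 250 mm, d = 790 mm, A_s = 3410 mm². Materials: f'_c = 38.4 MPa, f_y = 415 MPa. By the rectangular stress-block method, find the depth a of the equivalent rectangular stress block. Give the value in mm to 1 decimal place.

a ≈ 173.4 mm

T = A_s f_y = 3410 × 415 = 1415150 N = 1415.15 kN.
Setting C = 0.85 f'_c a b equal to T: a = 1415150/(0.85 × 38.4 × 250) = 173.4 mm.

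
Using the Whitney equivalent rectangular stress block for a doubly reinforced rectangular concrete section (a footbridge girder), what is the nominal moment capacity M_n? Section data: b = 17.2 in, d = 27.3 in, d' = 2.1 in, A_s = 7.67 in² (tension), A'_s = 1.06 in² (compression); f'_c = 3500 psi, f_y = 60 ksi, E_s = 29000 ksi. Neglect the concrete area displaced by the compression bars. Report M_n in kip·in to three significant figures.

M_n ≈ 10900 kip·in

Assume both steels yield.
a = (A_s − A'_s) f_y/(0.85 f'_c b) = (7.67 − 1.06) × 60/(0.85 × 3.5 × 17.2) = 7.751 in.
c = a/β₁ = 7.751/0.85 = 9.119 in; ε'_s = 0.003(c − d')/c = 0.0023 ≥ ε_y = 0.0021, so the compression steel yields.
M_n = (A_s − A'_s) f_y (d − a/2) + A'_s f_y (d − d') = 396.6 × (27.3 − 3.8755) + 63.6 × (27.3 − 2.1) = 9290.2 + 1602.7 = 10892.9 kip·in.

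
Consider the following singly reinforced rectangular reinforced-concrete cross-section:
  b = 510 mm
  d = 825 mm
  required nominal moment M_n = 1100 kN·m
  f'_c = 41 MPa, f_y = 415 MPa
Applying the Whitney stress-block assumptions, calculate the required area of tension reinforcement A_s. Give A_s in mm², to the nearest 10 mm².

With M_n = 0.85 f'_c a b (d − a/2), solve the quadratic for a:
a = d − √(d² − 2M_n/(0.85 f'_c b)) = 825 − √(825² − 2 × 1100×10⁶/(0.85 × 41 × 510)) = 78.78 mm.
A_s = 0.85 f'_c a b / f_y = 0.85 × 41 × 78.78 × 510 / 415 = 3374.0 mm².

A_s ≈ 3370 mm²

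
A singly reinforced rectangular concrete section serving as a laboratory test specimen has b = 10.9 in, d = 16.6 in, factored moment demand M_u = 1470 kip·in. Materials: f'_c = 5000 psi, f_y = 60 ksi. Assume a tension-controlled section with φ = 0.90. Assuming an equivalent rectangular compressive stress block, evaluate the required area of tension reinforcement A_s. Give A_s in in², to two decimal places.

A_s ≈ 1.76 in²

M_n = M_u/φ = 1470/0.90 = 1633.33 kip·in.
From M_n = 0.85 f'_c a b (d − a/2):
a = d − √(d² − 2M_n/(0.85 f'_c b)) = 16.6 − √(16.6² − 2 × 1633.33/(0.85 × 5 × 10.9)) = 2.281 in.
A_s = 0.85 f'_c a b / f_y = 0.85 × 5 × 2.281 × 10.9 / 60 = 1.761 in².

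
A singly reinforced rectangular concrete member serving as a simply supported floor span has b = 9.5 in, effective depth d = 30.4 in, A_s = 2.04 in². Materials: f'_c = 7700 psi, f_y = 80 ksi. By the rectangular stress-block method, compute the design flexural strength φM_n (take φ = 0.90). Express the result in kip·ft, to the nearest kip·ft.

φM_n ≈ 356 kip·ft

T = A_s f_y = 2.04 × 80 = 163.2 kips.
a = T/(0.85 f'_c b) = 163.2/(0.85 × 7.7 × 9.5) = 2.625 in.
M_n = T(d − a/2) = 163.2 × (30.4 − 1.3125) = 4747.1 kip·in = 4747.1/12 = 395.59 kip·ft.
φM_n = 0.90 × 395.59 = 356.03 kip·ft.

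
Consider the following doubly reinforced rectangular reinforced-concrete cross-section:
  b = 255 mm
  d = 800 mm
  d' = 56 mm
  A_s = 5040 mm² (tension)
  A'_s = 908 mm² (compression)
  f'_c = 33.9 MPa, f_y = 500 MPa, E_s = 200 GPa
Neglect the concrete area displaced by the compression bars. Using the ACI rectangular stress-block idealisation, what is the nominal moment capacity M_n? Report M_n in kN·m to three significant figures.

M_n ≈ 1700 kN·m

Assume both tension and compression steel yield.
Net tension couple steel: A_s − A'_s = 4132 mm².
a = (A_s − A'_s) f_y / (0.85 f'_c b) = 2066000/(0.85 × 33.9 × 255) = 281.17 mm.
c = a/β₁ = 281.17/0.808 = 347.98 mm; ε'_s = 0.003(c − d')/c = 0.0025 ≥ f_y/E_s = 0.0025, so compression steel does yield.
M_n = (A_s − A'_s) f_y (d − a/2) + A'_s f_y (d − d') = [2066000 × (800 − 140.585) + 454000 × (800 − 56)] × 10⁻⁶ = 1362.35 + 337.78 = 1700.13 kN·m.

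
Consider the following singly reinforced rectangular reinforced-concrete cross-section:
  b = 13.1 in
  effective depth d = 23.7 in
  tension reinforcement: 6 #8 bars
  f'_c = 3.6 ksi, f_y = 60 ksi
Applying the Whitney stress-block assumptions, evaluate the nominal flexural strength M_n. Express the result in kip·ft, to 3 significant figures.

M_n ≈ 478 kip·ft

A_s = 6 × 0.79 = 4.74 in².
T = A_s f_y = 4.74 × 60 = 284.4 kips.
a = T/(0.85 f'_c b) = 284.4/(0.85 × 3.6 × 13.1) = 7.095 in.
M_n = T(d − a/2) = 284.4 × (23.7 − 3.5475) = 5731.4 kip·in = 5731.4/12 = 477.62 kip·ft.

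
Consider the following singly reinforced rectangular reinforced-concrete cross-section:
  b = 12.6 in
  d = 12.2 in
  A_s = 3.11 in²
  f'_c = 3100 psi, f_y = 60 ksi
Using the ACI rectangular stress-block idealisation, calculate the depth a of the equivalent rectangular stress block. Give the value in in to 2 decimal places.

a ≈ 5.62 in

T = A_s f_y = 3.11 × 60 = 186.6 kips.
a = T/(0.85 f'_c b) = 186.6/(0.85 × 3.1 × 12.6) = 5.62 in.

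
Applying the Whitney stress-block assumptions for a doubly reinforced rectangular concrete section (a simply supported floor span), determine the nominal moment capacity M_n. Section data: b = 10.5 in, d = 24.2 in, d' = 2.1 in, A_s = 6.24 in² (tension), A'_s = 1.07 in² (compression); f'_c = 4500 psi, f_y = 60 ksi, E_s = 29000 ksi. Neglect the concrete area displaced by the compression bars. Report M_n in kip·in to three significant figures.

Assume both steels yield.
a = (A_s − A'_s) f_y/(0.85 f'_c b) = (6.24 − 1.07) × 60/(0.85 × 4.5 × 10.5) = 7.724 in.
c = a/β₁ = 7.724/0.825 = 9.362 in; ε'_s = 0.003(c − d')/c = 0.0023 ≥ ε_y = 0.0021, so the compression steel yields.
M_n = (A_s − A'_s) f_y (d − a/2) + A'_s f_y (d − d') = 310.2 × (24.2 − 3.862) + 64.2 × (24.2 − 2.1) = 6308.8 + 1418.8 = 7727.6 kip·in.

M_n ≈ 7730 kip·in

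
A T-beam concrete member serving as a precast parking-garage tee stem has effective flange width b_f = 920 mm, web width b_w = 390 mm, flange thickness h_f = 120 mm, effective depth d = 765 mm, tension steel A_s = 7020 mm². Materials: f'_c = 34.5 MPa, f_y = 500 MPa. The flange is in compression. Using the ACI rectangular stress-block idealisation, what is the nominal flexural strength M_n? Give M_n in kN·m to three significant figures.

M_n ≈ 2450 kN·m

Tension: T = A_s f_y = 7020 × 500 = 3510000 N.
Try a within the flange: a = T/(0.85 f'_c b_f) = 3510000/(0.85 × 34.5 × 920) = 130.10 mm.
a = 130.10 > h_f = 120 mm: the block extends into the web. Split into flange-overhang and web parts.
C_f = 0.85 f'_c (b_f − b_w) h_f = 0.85 × 34.5 × (920 − 390) × 120 = 1865070 N.
Remaining web compression depth: a_w = (T − C_f)/(0.85 f'_c b_w) = (3510000 − 1865070)/(0.85 × 34.5 × 390) = 143.83 mm.
M_n = C_f(d − h_f/2) + (T − C_f)(d − a_w/2) = 1865070 × (765 − 60) + 1644930 × (765 − 71.915) = 1314.87 + 1140.08 = 2454.95 × 10⁶ N·mm.
M_n = 2454.95 kN·m.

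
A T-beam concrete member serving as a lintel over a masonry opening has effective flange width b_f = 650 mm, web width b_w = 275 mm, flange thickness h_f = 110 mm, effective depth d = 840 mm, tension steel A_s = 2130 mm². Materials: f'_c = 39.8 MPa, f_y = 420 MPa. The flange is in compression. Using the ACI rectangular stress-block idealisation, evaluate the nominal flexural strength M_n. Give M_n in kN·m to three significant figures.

Tension: T = A_s f_y = 2130 × 420 = 894600 N.
Try a within the flange: a = T/(0.85 f'_c b_f) = 894600/(0.85 × 39.8 × 650) = 40.68 mm.
Since a = 40.68 ≤ h_f = 110 mm, the stress block lies entirely in the flange; analyse as a rectangular beam of width b_f.
M_n = T(d − a/2) = 894600 × (840 − 20.34) = 733.27 × 10⁶ N·mm.
M_n = 733.27 kN·m.

M_n ≈ 733 kN·m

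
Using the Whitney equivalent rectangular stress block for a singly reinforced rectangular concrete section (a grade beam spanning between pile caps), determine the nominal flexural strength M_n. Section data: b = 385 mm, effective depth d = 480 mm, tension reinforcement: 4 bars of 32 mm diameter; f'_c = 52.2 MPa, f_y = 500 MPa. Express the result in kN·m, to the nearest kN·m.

A_s = 4 × 804 = 3216 mm².
T = A_s f_y = 3216 × 500 = 1608000 N = 1608 kN.
From C = T: a = T/(0.85 f'_c b) = 1608000/(0.85 × 52.2 × 385) = 94.13 mm.
M_n = T(d − a/2) = 1608 kN × (480 − 47.065) mm = 696.16 kN·m.

M_n ≈ 696 kN·m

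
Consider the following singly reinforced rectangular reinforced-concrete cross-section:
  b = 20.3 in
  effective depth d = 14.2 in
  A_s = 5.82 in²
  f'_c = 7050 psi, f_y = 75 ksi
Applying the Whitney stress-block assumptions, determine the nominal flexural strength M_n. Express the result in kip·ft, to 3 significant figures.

M_n ≈ 451 kip·ft

T = A_s f_y = 5.82 × 75 = 436.5 kips.
a = T/(0.85 f'_c b) = 436.5/(0.85 × 7.05 × 20.3) = 3.588 in.
M_n = T(d − a/2) = 436.5 × (14.2 − 1.794) = 5415.2 kip·in = 5415.2/12 = 451.27 kip·ft.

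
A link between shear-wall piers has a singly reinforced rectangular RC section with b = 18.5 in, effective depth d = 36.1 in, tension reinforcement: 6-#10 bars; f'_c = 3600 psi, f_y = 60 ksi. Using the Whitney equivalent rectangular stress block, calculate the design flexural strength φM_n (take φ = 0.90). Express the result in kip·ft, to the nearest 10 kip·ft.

A_s = 6 × 1.27 = 7.62 in².
T = A_s f_y = 7.62 × 60 = 457.2 kips.
a = T/(0.85 f'_c b) = 457.2/(0.85 × 3.6 × 18.5) = 8.076 in.
M_n = T(d − a/2) = 457.2 × (36.1 − 4.038) = 14658.7 kip·in = 14658.7/12 = 1221.56 kip·ft.
φM_n = 0.90 × 1221.56 = 1099.40 kip·ft.

φM_n ≈ 1100 kip·ft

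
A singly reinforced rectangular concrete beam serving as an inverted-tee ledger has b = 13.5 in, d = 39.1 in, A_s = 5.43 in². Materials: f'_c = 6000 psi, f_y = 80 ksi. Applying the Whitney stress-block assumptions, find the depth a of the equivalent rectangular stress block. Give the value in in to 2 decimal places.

a ≈ 6.31 in

T = A_s f_y = 5.43 × 80 = 434.4 kips.
a = T/(0.85 f'_c b) = 434.4/(0.85 × 6 × 13.5) = 6.31 in.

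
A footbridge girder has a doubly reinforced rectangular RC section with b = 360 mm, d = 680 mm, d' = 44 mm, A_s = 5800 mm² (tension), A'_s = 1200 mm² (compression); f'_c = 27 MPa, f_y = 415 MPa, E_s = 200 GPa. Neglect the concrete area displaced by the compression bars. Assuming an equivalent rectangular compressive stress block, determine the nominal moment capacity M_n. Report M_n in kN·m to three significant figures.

M_n ≈ 1390 kN·m

Assume both tension and compression steel yield.
Net tension couple steel: A_s − A'_s = 4600 mm².
a = (A_s − A'_s) f_y / (0.85 f'_c b) = 1909000/(0.85 × 27 × 360) = 231.06 mm.
c = a/β₁ = 231.06/0.85 = 271.84 mm; ε'_s = 0.003(c − d')/c = 0.0025 ≥ f_y/E_s = 0.0021, so compression steel does yield.
M_n = (A_s − A'_s) f_y (d − a/2) + A'_s f_y (d − d') = [1909000 × (680 − 115.53) + 498000 × (680 − 44)] × 10⁻⁶ = 1077.57 + 316.73 = 1394.30 kN·m.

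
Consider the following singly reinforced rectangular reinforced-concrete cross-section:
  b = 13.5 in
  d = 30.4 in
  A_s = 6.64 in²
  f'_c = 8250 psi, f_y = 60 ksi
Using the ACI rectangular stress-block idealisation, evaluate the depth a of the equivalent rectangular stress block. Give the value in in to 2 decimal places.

T = A_s f_y = 6.64 × 60 = 398.4 kips.
a = T/(0.85 f'_c b) = 398.4/(0.85 × 8.25 × 13.5) = 4.21 in.

a ≈ 4.21 in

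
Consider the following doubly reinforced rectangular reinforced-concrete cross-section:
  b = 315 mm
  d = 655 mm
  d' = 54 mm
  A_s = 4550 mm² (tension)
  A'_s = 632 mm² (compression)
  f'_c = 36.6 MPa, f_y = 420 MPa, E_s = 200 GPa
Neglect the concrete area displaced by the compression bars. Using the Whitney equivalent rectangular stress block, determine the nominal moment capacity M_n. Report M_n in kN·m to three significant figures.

Assume both tension and compression steel yield.
Net tension couple steel: A_s − A'_s = 3918 mm².
a = (A_s − A'_s) f_y / (0.85 f'_c b) = 1645560/(0.85 × 36.6 × 315) = 167.92 mm.
c = a/β₁ = 167.92/0.789 = 212.83 mm; ε'_s = 0.003(c − d')/c = 0.0022 ≥ f_y/E_s = 0.0021, so compression steel does yield.
M_n = (A_s − A'_s) f_y (d − a/2) + A'_s f_y (d − d') = [1645560 × (655 − 83.96) + 265440 × (655 − 54)] × 10⁻⁶ = 939.68 + 159.53 = 1099.21 kN·m.

M_n ≈ 1100 kN·m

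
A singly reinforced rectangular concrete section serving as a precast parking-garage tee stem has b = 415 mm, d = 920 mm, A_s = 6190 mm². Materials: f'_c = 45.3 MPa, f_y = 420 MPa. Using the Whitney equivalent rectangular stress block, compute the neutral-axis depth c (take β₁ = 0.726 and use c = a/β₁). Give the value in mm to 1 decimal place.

c ≈ 224.1 mm

T = A_s f_y = 6190 × 420 = 2599800 N = 2599.8 kN.
Setting C = 0.85 f'_c a b equal to T: a = 2599800/(0.85 × 45.3 × 415) = 162.695 mm.
With β₁ = 0.726, c = a/β₁ = 162.695/0.726 = 224.1 mm.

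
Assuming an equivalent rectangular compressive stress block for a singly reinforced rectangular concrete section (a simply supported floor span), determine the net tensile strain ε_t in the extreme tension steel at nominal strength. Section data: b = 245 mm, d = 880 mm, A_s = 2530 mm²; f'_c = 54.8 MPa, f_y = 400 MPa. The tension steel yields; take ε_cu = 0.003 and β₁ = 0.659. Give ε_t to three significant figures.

ε_t ≈ 0.0166

a = A_s f_y/(0.85 f'_c b) = 88.68 mm.
β₁ = 0.659, so c = a/β₁ = 88.68/0.659 = 134.57 mm.
From the linear strain diagram with ε_cu = 0.003: ε_t = 0.003 (d − c)/c = 0.003 × (880 − 134.57)/134.57 = 0.0166.
Since ε_t ≥ 0.005, the section is tension-controlled.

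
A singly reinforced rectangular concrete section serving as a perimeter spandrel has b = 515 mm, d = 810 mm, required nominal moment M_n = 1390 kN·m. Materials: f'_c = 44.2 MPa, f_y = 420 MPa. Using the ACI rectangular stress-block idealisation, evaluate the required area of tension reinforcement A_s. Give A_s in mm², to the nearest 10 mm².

With M_n = 0.85 f'_c a b (d − a/2), solve the quadratic for a:
a = d − √(d² − 2M_n/(0.85 f'_c b)) = 810 − √(810² − 2 × 1390×10⁶/(0.85 × 44.2 × 515)) = 94.16 mm.
A_s = 0.85 f'_c a b / f_y = 0.85 × 44.2 × 94.16 × 515 / 420 = 4337.8 mm².

A_s ≈ 4340 mm²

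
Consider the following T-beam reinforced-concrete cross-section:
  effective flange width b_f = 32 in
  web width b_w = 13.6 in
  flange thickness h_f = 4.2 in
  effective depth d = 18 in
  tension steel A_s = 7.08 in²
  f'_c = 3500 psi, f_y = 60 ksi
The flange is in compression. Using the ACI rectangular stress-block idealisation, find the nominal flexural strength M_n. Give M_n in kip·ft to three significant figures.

M_n ≈ 558 kip·ft

Tension: T = A_s f_y = 7.08 × 60 = 424.8 kips.
Try a within the flange: a = T/(0.85 f'_c b_f) = 424.8/(0.85 × 3.5 × 32) = 4.462 in.
a = 4.462 > h_f = 4.2 in: the block extends into the web. Split into flange-overhang and web parts.
C_f = 0.85 f'_c (b_f − b_w) h_f = 0.85 × 3.5 × (32 − 13.6) × 4.2 = 229.9 kips.
Remaining web compression depth: a_w = (T − C_f)/(0.85 f'_c b_w) = (424.8 − 229.9)/(0.85 × 3.5 × 13.6) = 4.817 in.
M_n = C_f(d − h_f/2) + (T − C_f)(d − a_w/2) = 229.9 × (18 − 2.1) + 194.9 × (18 − 2.4085) = 3655.4 + 3038.8 = 6694.2 kip·in.
M_n = 6694.2/12 = 557.85 kip·ft.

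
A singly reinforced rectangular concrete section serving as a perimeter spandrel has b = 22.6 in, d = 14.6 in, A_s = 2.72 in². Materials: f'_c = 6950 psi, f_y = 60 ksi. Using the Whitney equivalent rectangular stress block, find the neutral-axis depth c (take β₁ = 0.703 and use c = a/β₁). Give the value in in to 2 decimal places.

T = A_s f_y = 2.72 × 60 = 163.2 kips.
a = T/(0.85 f'_c b) = 163.2/(0.85 × 6.95 × 22.6) = 1.2224 in.
With β₁ = 0.703, c = a/β₁ = 1.2224/0.703 = 1.74 in.

c ≈ 1.74 in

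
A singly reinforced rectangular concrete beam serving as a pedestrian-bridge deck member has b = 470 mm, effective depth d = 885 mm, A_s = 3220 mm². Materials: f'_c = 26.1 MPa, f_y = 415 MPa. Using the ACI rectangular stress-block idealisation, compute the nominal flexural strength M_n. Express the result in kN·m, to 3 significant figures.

M_n ≈ 1100 kN·m

T = A_s f_y = 3220 × 415 = 1336300 N = 1336.3 kN.
From C = T: a = T/(0.85 f'_c b) = 1336300/(0.85 × 26.1 × 470) = 128.16 mm.
M_n = T(d − a/2) = 1336.3 kN × (885 − 64.08) mm = 1097.00 kN·m.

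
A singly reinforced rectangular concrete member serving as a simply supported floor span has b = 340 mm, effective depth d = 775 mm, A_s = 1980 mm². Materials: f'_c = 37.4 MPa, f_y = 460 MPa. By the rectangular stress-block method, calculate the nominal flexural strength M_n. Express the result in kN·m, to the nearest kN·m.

M_n ≈ 667 kN·m

T = A_s f_y = 1980 × 460 = 910800 N = 910.8 kN.
From C = T: a = T/(0.85 f'_c b) = 910800/(0.85 × 37.4 × 340) = 84.27 mm.
M_n = T(d − a/2) = 910.8 kN × (775 − 42.135) mm = 667.49 kN·m.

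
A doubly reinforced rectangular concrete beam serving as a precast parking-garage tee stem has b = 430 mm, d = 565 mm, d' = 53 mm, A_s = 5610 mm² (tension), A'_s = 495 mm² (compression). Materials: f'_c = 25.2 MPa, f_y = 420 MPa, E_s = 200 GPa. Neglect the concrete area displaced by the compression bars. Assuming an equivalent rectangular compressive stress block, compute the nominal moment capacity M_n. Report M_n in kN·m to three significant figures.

Assume both tension and compression steel yield.
Net tension couple steel: A_s − A'_s = 5115 mm².
a = (A_s − A'_s) f_y / (0.85 f'_c b) = 2148300/(0.85 × 25.2 × 430) = 233.24 mm.
c = a/β₁ = 233.24/0.85 = 274.40 mm; ε'_s = 0.003(c − d')/c = 0.0024 ≥ f_y/E_s = 0.0021, so compression steel does yield.
M_n = (A_s − A'_s) f_y (d − a/2) + A'_s f_y (d − d') = [2148300 × (565 − 116.62) + 207900 × (565 − 53)] × 10⁻⁶ = 963.25 + 106.44 = 1069.69 kN·m.

M_n ≈ 1070 kN·m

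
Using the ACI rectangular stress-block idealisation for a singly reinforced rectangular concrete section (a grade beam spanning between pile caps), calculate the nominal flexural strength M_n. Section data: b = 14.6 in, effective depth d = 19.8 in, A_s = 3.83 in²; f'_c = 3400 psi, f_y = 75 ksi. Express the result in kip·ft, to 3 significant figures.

M_n ≈ 392 kip·ft

T = A_s f_y = 3.83 × 75 = 287.25 kips.
a = T/(0.85 f'_c b) = 287.25/(0.85 × 3.4 × 14.6) = 6.808 in.
M_n = T(d − a/2) = 287.25 × (19.8 − 3.404) = 4709.8 kip·in = 4709.8/12 = 392.48 kip·ft.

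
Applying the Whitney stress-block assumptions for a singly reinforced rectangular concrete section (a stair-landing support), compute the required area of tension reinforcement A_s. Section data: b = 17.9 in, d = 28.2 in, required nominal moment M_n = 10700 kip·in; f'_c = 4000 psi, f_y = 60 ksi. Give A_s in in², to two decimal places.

A_s ≈ 7.24 in²

From M_n = 0.85 f'_c a b (d − a/2):
a = d − √(d² − 2M_n/(0.85 f'_c b)) = 28.2 − √(28.2² − 2 × 10700/(0.85 × 4 × 17.9)) = 7.138 in.
A_s = 0.85 f'_c a b / f_y = 0.85 × 4 × 7.138 × 17.9 / 60 = 7.240 in².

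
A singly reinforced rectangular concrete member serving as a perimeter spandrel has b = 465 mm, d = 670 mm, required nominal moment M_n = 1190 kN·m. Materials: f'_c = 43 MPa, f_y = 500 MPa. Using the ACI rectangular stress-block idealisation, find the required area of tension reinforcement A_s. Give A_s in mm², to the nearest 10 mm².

With M_n = 0.85 f'_c a b (d − a/2), solve the quadratic for a:
a = d − √(d² − 2M_n/(0.85 f'_c b)) = 670 − √(670² − 2 × 1190×10⁶/(0.85 × 43 × 465)) = 114.24 mm.
A_s = 0.85 f'_c a b / f_y = 0.85 × 43 × 114.24 × 465 / 500 = 3883.2 mm².

A_s ≈ 3880 mm²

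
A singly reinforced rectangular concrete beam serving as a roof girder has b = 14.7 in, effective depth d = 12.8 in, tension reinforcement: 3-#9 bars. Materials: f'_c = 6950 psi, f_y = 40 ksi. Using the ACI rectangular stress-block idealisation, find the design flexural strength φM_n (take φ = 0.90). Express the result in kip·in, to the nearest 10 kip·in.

φM_n ≈ 1310 kip·in

A_s = 3 × 1 = 3 in².
T = A_s f_y = 3 × 40 = 120 kips.
a = T/(0.85 f'_c b) = 120/(0.85 × 6.95 × 14.7) = 1.382 in.
M_n = T(d − a/2) = 120 × (12.8 − 0.691) = 1453.1 kip·in.
φM_n = 0.90 × 1453.1 = 1307.8 kip·in.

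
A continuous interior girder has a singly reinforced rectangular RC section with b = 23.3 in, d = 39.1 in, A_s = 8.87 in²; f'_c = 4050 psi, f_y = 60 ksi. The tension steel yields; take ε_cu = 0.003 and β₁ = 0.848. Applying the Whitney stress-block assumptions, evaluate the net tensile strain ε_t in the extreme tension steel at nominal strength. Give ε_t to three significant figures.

ε_t ≈ 0.0120

a = A_s f_y/(0.85 f'_c b) = 6.635 in.
β₁ = 0.848, so c = a/β₁ = 6.635/0.848 = 7.824 in.
From the linear strain diagram with ε_cu = 0.003: ε_t = 0.003 (d − c)/c = 0.003 × (39.1 − 7.824)/7.824 = 0.0120.
Since ε_t ≥ 0.005, the section is tension-controlled.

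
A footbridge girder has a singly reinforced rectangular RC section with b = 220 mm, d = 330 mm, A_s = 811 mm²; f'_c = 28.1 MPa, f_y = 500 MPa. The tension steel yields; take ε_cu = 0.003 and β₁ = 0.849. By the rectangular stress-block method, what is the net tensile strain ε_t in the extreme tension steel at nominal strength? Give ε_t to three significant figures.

ε_t ≈ 0.00789

a = A_s f_y/(0.85 f'_c b) = 77.17 mm.
β₁ = 0.849, so c = a/β₁ = 77.17/0.849 = 90.90 mm.
From the linear strain diagram with ε_cu = 0.003: ε_t = 0.003 (d − c)/c = 0.003 × (330 − 90.90)/90.90 = 0.00789.
Since ε_t ≥ 0.005, the section is tension-controlled.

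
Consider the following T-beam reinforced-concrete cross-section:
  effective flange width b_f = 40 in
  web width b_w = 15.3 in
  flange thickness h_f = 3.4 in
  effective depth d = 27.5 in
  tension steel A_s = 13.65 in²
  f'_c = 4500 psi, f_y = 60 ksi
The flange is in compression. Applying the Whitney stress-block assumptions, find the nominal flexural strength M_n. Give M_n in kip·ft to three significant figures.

Tension: T = A_s f_y = 13.65 × 60 = 819 kips.
Try a within the flange: a = T/(0.85 f'_c b_f) = 819/(0.85 × 4.5 × 40) = 5.353 in.
a = 5.353 > h_f = 3.4 in: the block extends into the web. Split into flange-overhang and web parts.
C_f = 0.85 f'_c (b_f − b_w) h_f = 0.85 × 4.5 × (40 − 15.3) × 3.4 = 321.2 kips.
Remaining web compression depth: a_w = (T − C_f)/(0.85 f'_c b_w) = (819 − 321.2)/(0.85 × 4.5 × 15.3) = 8.506 in.
M_n = C_f(d − h_f/2) + (T − C_f)(d − a_w/2) = 321.2 × (27.5 − 1.7) + 497.8 × (27.5 − 4.253) = 8287.0 + 11572.4 = 19859.4 kip·in.
M_n = 19859.4/12 = 1654.95 kip·ft.

M_n ≈ 1650 kip·ft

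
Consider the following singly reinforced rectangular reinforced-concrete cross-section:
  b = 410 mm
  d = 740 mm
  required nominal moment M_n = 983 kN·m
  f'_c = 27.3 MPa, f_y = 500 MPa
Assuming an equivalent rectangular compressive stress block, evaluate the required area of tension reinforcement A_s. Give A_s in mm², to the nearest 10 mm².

With M_n = 0.85 f'_c a b (d − a/2), solve the quadratic for a:
a = d − √(d² − 2M_n/(0.85 f'_c b)) = 740 − √(740² − 2 × 983×10⁶/(0.85 × 27.3 × 410)) = 156.08 mm.
A_s = 0.85 f'_c a b / f_y = 0.85 × 27.3 × 156.08 × 410 / 500 = 2969.9 mm².

A_s ≈ 2970 mm²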